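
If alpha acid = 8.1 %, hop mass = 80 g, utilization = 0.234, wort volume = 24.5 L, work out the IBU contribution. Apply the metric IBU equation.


IBU = (α/100)·mass·U·1000 / V
IBU = (8.1/100)·80·0.234·1000 / 24.5

61.8906 IBU


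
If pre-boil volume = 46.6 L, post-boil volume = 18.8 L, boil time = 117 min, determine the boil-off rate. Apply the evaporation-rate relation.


rate = (V_pre − V_post) / (t_min/60)
rate = (46.6 − 18.8) / (117/60)

14.2564 L/hr


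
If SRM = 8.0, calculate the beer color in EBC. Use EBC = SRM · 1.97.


EBC = 8.0 · 1.97

15.7600 EBC


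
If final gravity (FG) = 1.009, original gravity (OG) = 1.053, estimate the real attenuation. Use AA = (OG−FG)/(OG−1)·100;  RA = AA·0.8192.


AA = (1.053 − 1.009)/(1.053 − 1)·100 = 83.0189
RA = 83.0189·0.8192

68.0091 %


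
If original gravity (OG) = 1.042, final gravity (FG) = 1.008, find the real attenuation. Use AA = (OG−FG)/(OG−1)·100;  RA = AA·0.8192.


AA = (1.042 − 1.008)/(1.042 − 1)·100 = 80.9524
RA = 80.9524·0.8192

66.3162 %


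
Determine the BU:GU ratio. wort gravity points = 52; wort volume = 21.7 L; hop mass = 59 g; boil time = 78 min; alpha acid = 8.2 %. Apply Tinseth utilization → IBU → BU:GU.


U = 1.65·0.000125^(GP/1000)·(1−e^(−0.04t))/4.15;  IBU = (α/100)·m·U·1000/V;  BU:GU = IBU/GP
U = 1.65·0.000125^(52/1000)·(1−e^(−0.04·78))/4.15 = 0.2382
IBU = (8.2/100)·59·0.2382·1000/21.7 = 53.0967
BU:GU = 53.0967/52

1.0211


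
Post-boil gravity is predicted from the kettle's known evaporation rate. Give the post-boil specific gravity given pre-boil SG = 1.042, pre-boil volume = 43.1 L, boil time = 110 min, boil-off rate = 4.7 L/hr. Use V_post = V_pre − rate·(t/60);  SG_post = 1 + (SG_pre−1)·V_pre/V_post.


V_post = 43.1 − 4.7·(110/60) = 34.4833
SG_post = 1 + (1.042 − 1)·43.1/34.4833

1.0525


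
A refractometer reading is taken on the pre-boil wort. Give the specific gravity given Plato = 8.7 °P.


SG = 259/(259 − P)
SG = 259/(259 − 8.7)

1.0348


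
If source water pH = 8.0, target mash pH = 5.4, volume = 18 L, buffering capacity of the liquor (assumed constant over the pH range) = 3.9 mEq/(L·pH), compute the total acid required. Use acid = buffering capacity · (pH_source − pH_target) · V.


acid = 3.9 · (8.0 − 5.4) · 18

182.5200 mEq


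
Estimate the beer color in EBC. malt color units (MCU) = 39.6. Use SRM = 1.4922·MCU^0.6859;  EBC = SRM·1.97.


SRM = 1.4922·39.6^0.6859 = 18.6074
EBC = 18.6074·1.97

36.6566 EBC


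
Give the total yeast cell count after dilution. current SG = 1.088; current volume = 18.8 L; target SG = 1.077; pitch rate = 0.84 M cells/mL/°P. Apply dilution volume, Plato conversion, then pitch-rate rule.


V_w = V·((SG_c−1)/(SG_t−1)−1);  °P = 259 − 259/SG_t;  cells = rate·(V+V_w)·°P
V_w = 18.8·((1.088−1)/(1.077−1)−1) = 2.6857
V_final = 18.8 + 2.6857 = 21.4857
°P = 259 − 259/1.077 = 18.5172
cells = 0.84·21.4857·18.5172

334.1980 billion cells


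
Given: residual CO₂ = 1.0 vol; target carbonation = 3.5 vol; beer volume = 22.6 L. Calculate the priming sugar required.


sugar = (target − residual)·4.0·V
sugar = (3.5 − 1.0)·4.0·22.6

226.0000 g


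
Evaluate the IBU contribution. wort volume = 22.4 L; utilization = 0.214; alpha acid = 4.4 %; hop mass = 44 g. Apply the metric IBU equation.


IBU = (α/100)·mass·U·1000 / V
IBU = (4.4/100)·44·0.214·1000 / 22.4

18.4957 IBU


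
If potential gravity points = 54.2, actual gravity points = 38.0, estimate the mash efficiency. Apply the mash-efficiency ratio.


efficiency = actual / potential × 100
efficiency = 38.0 / 54.2 × 100

70.1107 %


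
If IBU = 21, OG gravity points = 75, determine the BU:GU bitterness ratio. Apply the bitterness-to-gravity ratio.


BU:GU = IBU / OG_points
BU:GU = 21 / 75

0.2800


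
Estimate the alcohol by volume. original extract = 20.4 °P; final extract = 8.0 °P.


SG = 259/(259 − P);  ABV = (OG − FG)·131.25
OG = 259/(259 − 20.4) = 1.0855
FG = 259/(259 − 8.0) = 1.0319
ABV = (1.0855 − 1.0319)·131.25

7.0384 % ABV


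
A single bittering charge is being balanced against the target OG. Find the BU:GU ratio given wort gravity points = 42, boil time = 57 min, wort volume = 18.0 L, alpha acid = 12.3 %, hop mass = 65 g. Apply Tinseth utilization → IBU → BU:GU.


U = 1.65·0.000125^(GP/1000)·(1−e^(−0.04t))/4.15;  IBU = (α/100)·m·U·1000/V;  BU:GU = IBU/GP
U = 1.65·0.000125^(42/1000)·(1−e^(−0.04·57))/4.15 = 0.2447
IBU = (12.3/100)·65·0.2447·1000/18.0 = 108.6903
BU:GU = 108.6903/42

2.5879


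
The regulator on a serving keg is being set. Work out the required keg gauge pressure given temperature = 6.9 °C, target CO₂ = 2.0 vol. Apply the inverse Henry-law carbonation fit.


psi = vols/(0.01821 + 0.09011·e^(−0.04·T)) − 14.695
psi = 2.0/(0.01821 + 0.09011·e^(−0.04·6.9)) − 14.695

8.4033 psi


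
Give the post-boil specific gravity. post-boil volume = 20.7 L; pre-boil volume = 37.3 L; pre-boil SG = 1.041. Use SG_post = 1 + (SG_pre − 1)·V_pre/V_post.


pts_pre = (1.041 − 1)·1000 = 41.0000
pts_post = 41.0000·37.3/20.7 = 73.8792
SG_post = 1 + 73.8792/1000

1.0739


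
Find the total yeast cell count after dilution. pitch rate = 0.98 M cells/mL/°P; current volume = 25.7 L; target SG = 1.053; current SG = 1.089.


V_w = V·((SG_c−1)/(SG_t−1)−1);  °P = 259 − 259/SG_t;  cells = rate·(V+V_w)·°P
V_w = 25.7·((1.089−1)/(1.053−1)−1) = 17.4566
V_final = 25.7 + 17.4566 = 43.1566
°P = 259 − 259/1.053 = 13.0361
cells = 0.98·43.1566·13.0361

551.3414 billion cells


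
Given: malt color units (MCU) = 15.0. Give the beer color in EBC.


SRM = 1.4922·MCU^0.6859;  EBC = SRM·1.97
SRM = 1.4922·15.0^0.6859 = 9.5611
EBC = 9.5611·1.97

18.8354 EBC


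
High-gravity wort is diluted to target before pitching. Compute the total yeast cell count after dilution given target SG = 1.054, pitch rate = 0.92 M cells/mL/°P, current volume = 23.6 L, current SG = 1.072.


V_w = V·((SG_c−1)/(SG_t−1)−1);  °P = 259 − 259/SG_t;  cells = rate·(V+V_w)·°P
V_w = 23.6·((1.072−1)/(1.054−1)−1) = 7.8667
V_final = 23.6 + 7.8667 = 31.4667
°P = 259 − 259/1.054 = 13.2694
cells = 0.92·31.4667·13.2694

384.1417 billion cells


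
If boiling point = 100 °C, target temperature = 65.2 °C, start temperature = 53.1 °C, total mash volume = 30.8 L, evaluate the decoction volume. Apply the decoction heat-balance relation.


V_dec = V_total·(T_target − T_start)/(T_boil − T_start)
V_dec = 30.8·(65.2 − 53.1)/(100 − 53.1)

7.9463 L


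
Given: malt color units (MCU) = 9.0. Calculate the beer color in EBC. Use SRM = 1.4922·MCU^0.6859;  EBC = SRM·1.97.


SRM = 1.4922·9.0^0.6859 = 6.7351
EBC = 6.7351·1.97

13.2681 EBC


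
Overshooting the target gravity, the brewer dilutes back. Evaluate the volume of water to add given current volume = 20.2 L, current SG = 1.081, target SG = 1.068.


V_water = V·((SG_curr − 1)/(SG_target − 1) − 1)
V_water = 20.2·((1.081 − 1)/(1.068 − 1) − 1)

3.8618 L


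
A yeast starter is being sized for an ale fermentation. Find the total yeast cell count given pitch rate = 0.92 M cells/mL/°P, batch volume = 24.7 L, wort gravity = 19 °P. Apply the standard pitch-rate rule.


cells (billions) = rate · V_L · °P
cells = 0.92 · 24.7 · 19

431.7560 billion cells


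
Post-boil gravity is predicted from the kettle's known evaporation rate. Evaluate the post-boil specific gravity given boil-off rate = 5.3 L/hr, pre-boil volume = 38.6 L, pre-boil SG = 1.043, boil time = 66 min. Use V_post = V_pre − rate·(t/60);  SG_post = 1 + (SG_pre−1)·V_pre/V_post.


V_post = 38.6 − 5.3·(66/60) = 32.7700
SG_post = 1 + (1.043 − 1)·38.6/32.7700

1.0506


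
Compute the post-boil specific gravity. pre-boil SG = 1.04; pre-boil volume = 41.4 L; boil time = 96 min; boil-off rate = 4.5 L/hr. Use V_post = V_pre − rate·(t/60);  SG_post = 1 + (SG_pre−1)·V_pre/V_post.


V_post = 41.4 − 4.5·(96/60) = 34.2000
SG_post = 1 + (1.04 − 1)·41.4/34.2000

1.0484


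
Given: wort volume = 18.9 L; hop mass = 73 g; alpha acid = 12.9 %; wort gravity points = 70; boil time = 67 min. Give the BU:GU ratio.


U = 1.65·0.000125^(GP/1000)·(1−e^(−0.04t))/4.15;  IBU = (α/100)·m·U·1000/V;  BU:GU = IBU/GP
U = 1.65·0.000125^(70/1000)·(1−e^(−0.04·67))/4.15 = 0.1974
IBU = (12.9/100)·73·0.1974·1000/18.9 = 98.3612
BU:GU = 98.3612/70

1.4052


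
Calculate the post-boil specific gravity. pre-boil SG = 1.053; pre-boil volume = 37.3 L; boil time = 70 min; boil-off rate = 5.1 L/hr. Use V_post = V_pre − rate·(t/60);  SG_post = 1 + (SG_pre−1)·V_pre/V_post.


V_post = 37.3 − 5.1·(70/60) = 31.3500
SG_post = 1 + (1.053 − 1)·37.3/31.3500

1.0631


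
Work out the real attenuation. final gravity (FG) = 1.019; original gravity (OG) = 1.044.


AA = (OG−FG)/(OG−1)·100;  RA = AA·0.8192
AA = (1.044 − 1.019)/(1.044 − 1)·100 = 56.8182
RA = 56.8182·0.8192

46.5455 %


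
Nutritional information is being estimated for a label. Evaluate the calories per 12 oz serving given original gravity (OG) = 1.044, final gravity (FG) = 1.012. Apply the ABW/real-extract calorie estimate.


ABW = (OG−FG)·131.25·0.79/FG;  °P = 259 − 259/SG (for OG→OE and FG→AE);  RE = 0.1808·OE + 0.8192·AE;  Cal = (6.9·ABW + 4·(RE−0.1))·FG·3.55
ABW = (1.044 − 1.012)·131.25·0.79/1.012 = 3.2787
OE = 259 − 259/1.044 = 10.9157 °P
AE = 259 − 259/1.012 = 3.0711 °P
RE = 0.1808·10.9157 + 0.8192·3.0711 = 4.4894 °P
Cal = (6.9·3.2787 + 4·(4.4894−0.1))·1.012·3.55

144.3525 kcal


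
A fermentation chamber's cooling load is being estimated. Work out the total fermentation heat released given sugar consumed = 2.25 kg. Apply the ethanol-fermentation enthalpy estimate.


Q = m_sugar · 590 kJ/kg
Q = 2.25 · 590

1327.5000 kJ


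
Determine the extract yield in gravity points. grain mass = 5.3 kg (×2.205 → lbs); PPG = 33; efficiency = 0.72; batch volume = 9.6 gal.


points = lbs × PPG × eff / vol
lbs = 5.3 × 2.205 = 11.6865
points = 11.6865 × 33 × 0.72 / 9.6

28.9241 points


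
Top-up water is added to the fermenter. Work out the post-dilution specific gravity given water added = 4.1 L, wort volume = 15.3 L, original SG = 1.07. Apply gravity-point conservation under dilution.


SG_new = 1 + (SG_old − 1)·V_old/(V_old + V_water)
pts = (1.07 − 1)·1000·15.3/(15.3 + 4.1) = 55.2062
SG_new = 1 + 55.2062/1000

1.0552


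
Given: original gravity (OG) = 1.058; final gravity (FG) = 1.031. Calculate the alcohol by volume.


ABV = (OG − FG) · 131.25
ABV = (1.058 − 1.031) · 131.25

3.5438 % ABV


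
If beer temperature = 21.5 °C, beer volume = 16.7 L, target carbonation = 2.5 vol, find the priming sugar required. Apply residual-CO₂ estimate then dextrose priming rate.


residual = 14.695·(0.01821 + 0.09011·e^(−0.04·T));  sugar = (target − residual)·4.0·V
residual = 14.695·(0.01821 + 0.09011·e^(−0.04·21.5)) = 0.8279
sugar = (2.5 − 0.8279)·4.0·16.7

111.6941 g


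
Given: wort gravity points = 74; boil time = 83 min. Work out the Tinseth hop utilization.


U = 1.65·0.000125^(GP/1000) · (1 − e^(−0.04·t))/4.15
bigness = 1.65·0.000125^(74/1000) = 0.8485
boil_factor = (1 − e^(−0.04·83))/4.15 = 0.2323
U = 0.8485 · 0.2323

0.1971


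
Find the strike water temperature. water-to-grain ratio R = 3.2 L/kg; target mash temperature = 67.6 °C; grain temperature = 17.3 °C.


T_strike = (0.41/R)·(T_mash − T_grain) + T_mash
T_strike = (0.41/3.2)·(67.6 − 17.3) + 67.6

74.0447 °C


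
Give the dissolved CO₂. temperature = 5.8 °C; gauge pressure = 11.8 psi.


vols = (P + 14.695)·(0.01821 + 0.09011·e^(−0.04·T))
vols = (11.8 + 14.695)·(0.01821 + 0.09011·e^(−0.04·5.8))

2.3756 volumes


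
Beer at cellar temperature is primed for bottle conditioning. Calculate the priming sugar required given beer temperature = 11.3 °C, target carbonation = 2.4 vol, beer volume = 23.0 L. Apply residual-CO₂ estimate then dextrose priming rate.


residual = 14.695·(0.01821 + 0.09011·e^(−0.04·T));  sugar = (target − residual)·4.0·V
residual = 14.695·(0.01821 + 0.09011·e^(−0.04·11.3)) = 1.1102
sugar = (2.4 − 1.1102)·4.0·23.0

118.6584 g


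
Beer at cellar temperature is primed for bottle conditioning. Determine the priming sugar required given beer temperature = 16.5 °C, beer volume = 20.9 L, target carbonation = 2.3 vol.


residual = 14.695·(0.01821 + 0.09011·e^(−0.04·T));  sugar = (target − residual)·4.0·V
residual = 14.695·(0.01821 + 0.09011·e^(−0.04·16.5)) = 0.9520
sugar = (2.3 − 0.9520)·4.0·20.9

112.6934 g


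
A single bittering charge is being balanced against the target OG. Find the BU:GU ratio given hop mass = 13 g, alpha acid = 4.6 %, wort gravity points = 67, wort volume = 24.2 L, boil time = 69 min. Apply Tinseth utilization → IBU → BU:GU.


U = 1.65·0.000125^(GP/1000)·(1−e^(−0.04t))/4.15;  IBU = (α/100)·m·U·1000/V;  BU:GU = IBU/GP
U = 1.65·0.000125^(67/1000)·(1−e^(−0.04·69))/4.15 = 0.2040
IBU = (4.6/100)·13·0.2040·1000/24.2 = 5.0399
BU:GU = 5.0399/67

0.0752


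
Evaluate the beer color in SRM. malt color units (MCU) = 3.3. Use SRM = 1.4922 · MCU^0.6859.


SRM = 1.4922 · 3.3^0.6859

3.3844 SRM


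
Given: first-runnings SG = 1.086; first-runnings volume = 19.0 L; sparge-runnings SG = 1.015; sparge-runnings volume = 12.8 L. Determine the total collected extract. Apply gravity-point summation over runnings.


total = Σ (SG_i − 1)·1000·V_i
first = (1.086 − 1)·1000·19.0 = 1634.0000
sparge = (1.015 − 1)·1000·12.8 = 192.0000
total = 1634.0000 + 192.0000

1826.0000 gravity·L


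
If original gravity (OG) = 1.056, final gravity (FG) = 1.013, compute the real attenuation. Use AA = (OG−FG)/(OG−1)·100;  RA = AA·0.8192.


AA = (1.056 − 1.013)/(1.056 − 1)·100 = 76.7857
RA = 76.7857·0.8192

62.9029 %


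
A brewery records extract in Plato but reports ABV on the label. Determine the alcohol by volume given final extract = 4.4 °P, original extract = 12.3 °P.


SG = 259/(259 − P);  ABV = (OG − FG)·131.25
OG = 259/(259 − 12.3) = 1.0499
FG = 259/(259 − 4.4) = 1.0173
ABV = (1.0499 − 1.0173)·131.25

4.2756 % ABV


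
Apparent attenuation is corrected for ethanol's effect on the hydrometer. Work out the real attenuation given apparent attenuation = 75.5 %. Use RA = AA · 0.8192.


RA = 75.5 · 0.8192

61.8496 %


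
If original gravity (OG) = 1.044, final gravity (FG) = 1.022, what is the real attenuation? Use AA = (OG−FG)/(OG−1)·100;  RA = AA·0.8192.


AA = (1.044 − 1.022)/(1.044 − 1)·100 = 50.0000
RA = 50.0000·0.8192

40.9600 %


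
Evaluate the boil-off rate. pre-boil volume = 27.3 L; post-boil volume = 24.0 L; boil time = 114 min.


rate = (V_pre − V_post) / (t_min/60)
rate = (27.3 − 24.0) / (114/60)

1.7368 L/hr


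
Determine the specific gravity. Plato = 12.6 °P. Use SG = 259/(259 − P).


SG = 259/(259 − 12.6)

1.0511


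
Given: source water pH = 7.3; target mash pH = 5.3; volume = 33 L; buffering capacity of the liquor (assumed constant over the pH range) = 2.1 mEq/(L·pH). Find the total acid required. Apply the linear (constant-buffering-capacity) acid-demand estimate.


acid = buffering capacity · (pH_source − pH_target) · V
acid = 2.1 · (7.3 − 5.3) · 33

138.6000 mEq


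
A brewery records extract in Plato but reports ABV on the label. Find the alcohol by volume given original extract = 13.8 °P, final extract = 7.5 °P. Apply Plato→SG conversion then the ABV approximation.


SG = 259/(259 − P);  ABV = (OG − FG)·131.25
OG = 259/(259 − 13.8) = 1.0563
FG = 259/(259 − 7.5) = 1.0298
ABV = (1.0563 − 1.0298)·131.25

3.4728 % ABV


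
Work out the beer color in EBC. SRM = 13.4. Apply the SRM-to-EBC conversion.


EBC = SRM · 1.97
EBC = 13.4 · 1.97

26.3980 EBC


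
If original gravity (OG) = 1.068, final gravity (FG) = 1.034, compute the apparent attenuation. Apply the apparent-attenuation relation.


AA = (OG − FG)/(OG − 1) · 100
AA = (1.068 − 1.034)/(1.068 − 1) · 100

50.0000 %


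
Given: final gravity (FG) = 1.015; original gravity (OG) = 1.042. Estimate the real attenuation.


AA = (OG−FG)/(OG−1)·100;  RA = AA·0.8192
AA = (1.042 − 1.015)/(1.042 − 1)·100 = 64.2857
RA = 64.2857·0.8192

52.6629 %


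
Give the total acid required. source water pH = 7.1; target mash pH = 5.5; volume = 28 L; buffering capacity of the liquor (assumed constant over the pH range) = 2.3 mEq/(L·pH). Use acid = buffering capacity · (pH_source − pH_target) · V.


acid = 2.3 · (7.1 − 5.5) · 28

103.0400 mEq


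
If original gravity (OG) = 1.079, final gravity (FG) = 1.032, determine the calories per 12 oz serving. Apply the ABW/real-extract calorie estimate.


ABW = (OG−FG)·131.25·0.79/FG;  °P = 259 − 259/SG (for OG→OE and FG→AE);  RE = 0.1808·OE + 0.8192·AE;  Cal = (6.9·ABW + 4·(RE−0.1))·FG·3.55
ABW = (1.079 − 1.032)·131.25·0.79/1.032 = 4.7222
OE = 259 − 259/1.079 = 18.9629 °P
AE = 259 − 259/1.032 = 8.0310 °P
RE = 0.1808·18.9629 + 0.8192·8.0310 = 10.0075 °P
Cal = (6.9·4.7222 + 4·(10.0075−0.1))·1.032·3.55

264.5602 kcal


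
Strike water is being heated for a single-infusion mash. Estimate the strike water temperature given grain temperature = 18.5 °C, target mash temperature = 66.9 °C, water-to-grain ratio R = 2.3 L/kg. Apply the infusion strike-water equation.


T_strike = (0.41/R)·(T_mash − T_grain) + T_mash
T_strike = (0.41/2.3)·(66.9 − 18.5) + 66.9

75.5278 °C


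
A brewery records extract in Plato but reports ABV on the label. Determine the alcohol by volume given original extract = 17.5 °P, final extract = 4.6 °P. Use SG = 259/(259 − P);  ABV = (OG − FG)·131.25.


OG = 259/(259 − 17.5) = 1.0725
FG = 259/(259 − 4.6) = 1.0181
ABV = (1.0725 − 1.0181)·131.25

7.1376 % ABV


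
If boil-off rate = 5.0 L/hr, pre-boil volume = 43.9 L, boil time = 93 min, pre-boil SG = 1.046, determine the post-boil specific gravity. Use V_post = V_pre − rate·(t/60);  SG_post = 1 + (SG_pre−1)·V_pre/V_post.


V_post = 43.9 − 5.0·(93/60) = 36.1500
SG_post = 1 + (1.046 − 1)·43.9/36.1500

1.0559


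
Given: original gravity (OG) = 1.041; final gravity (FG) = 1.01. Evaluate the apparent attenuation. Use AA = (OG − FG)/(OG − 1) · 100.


AA = (1.041 − 1.01)/(1.041 − 1) · 100

75.6098 %


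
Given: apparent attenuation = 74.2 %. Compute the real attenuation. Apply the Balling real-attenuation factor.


RA = AA · 0.8192
RA = 74.2 · 0.8192

60.7846 %


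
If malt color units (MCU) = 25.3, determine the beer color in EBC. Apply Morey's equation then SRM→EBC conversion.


SRM = 1.4922·MCU^0.6859;  EBC = SRM·1.97
SRM = 1.4922·25.3^0.6859 = 13.6845
EBC = 13.6845·1.97

26.9584 EBC


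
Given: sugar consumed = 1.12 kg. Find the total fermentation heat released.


Q = m_sugar · 590 kJ/kg
Q = 1.12 · 590

660.8000 kJ


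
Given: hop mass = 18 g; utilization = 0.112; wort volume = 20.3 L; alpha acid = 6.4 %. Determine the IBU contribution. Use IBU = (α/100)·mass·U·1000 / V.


IBU = (6.4/100)·18·0.112·1000 / 20.3

6.3559 IBU


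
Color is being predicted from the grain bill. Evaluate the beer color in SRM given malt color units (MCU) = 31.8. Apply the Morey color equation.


SRM = 1.4922 · MCU^0.6859
SRM = 1.4922 · 31.8^0.6859

16.0082 SRM


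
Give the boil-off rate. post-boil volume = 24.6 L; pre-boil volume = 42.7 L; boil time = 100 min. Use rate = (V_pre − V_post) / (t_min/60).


rate = (42.7 − 24.6) / (100/60)

10.8600 L/hr


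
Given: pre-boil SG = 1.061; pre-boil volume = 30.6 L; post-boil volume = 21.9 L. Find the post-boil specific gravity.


SG_post = 1 + (SG_pre − 1)·V_pre/V_post
pts_pre = (1.061 − 1)·1000 = 61.0000
pts_post = 61.0000·30.6/21.9 = 85.2329
SG_post = 1 + 85.2329/1000

1.0852


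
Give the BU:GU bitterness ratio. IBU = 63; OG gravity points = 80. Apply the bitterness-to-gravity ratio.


BU:GU = IBU / OG_points
BU:GU = 63 / 80

0.7875


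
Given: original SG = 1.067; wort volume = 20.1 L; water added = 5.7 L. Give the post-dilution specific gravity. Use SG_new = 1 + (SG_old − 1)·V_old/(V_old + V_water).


pts = (1.067 − 1)·1000·20.1/(20.1 + 5.7) = 52.1977
SG_new = 1 + 52.1977/1000

1.0522


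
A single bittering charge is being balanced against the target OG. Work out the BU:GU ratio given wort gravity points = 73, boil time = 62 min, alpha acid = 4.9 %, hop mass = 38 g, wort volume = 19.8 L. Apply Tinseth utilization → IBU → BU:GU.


U = 1.65·0.000125^(GP/1000)·(1−e^(−0.04t))/4.15;  IBU = (α/100)·m·U·1000/V;  BU:GU = IBU/GP
U = 1.65·0.000125^(73/1000)·(1−e^(−0.04·62))/4.15 = 0.1890
IBU = (4.9/100)·38·0.1890·1000/19.8 = 17.7763
BU:GU = 17.7763/73

0.2435


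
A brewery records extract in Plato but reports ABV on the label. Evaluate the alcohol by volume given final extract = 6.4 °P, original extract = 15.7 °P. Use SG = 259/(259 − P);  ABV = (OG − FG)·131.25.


OG = 259/(259 − 15.7) = 1.0645
FG = 259/(259 − 6.4) = 1.0253
ABV = (1.0645 − 1.0253)·131.25

5.1441 % ABV


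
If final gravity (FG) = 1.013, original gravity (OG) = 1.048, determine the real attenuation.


AA = (OG−FG)/(OG−1)·100;  RA = AA·0.8192
AA = (1.048 − 1.013)/(1.048 − 1)·100 = 72.9167
RA = 72.9167·0.8192

59.7333 %


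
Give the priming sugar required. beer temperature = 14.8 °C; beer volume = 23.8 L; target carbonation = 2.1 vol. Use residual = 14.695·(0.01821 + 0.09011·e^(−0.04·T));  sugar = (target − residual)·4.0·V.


residual = 14.695·(0.01821 + 0.09011·e^(−0.04·14.8)) = 1.0002
sugar = (2.1 − 1.0002)·4.0·23.8

104.7056 g


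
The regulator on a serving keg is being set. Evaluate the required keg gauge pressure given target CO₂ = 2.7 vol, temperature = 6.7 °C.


psi = vols/(0.01821 + 0.09011·e^(−0.04·T)) − 14.695
psi = 2.7/(0.01821 + 0.09011·e^(−0.04·6.7)) − 14.695

16.2911 psi


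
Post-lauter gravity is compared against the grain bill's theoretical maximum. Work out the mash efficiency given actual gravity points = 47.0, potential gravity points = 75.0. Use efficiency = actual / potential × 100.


efficiency = 47.0 / 75.0 × 100

62.6667 %


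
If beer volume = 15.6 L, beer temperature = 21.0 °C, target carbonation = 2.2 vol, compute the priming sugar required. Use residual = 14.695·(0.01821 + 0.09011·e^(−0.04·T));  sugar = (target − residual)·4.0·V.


residual = 14.695·(0.01821 + 0.09011·e^(−0.04·21.0)) = 0.8393
sugar = (2.2 − 0.8393)·4.0·15.6

84.9106 g


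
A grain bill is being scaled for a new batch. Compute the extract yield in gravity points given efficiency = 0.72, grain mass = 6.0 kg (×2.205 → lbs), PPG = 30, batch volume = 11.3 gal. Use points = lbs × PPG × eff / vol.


lbs = 6.0 × 2.205 = 13.2300
points = 13.2300 × 30 × 0.72 / 11.3

25.2892 points


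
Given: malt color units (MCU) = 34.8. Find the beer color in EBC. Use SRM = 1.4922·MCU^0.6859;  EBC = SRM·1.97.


SRM = 1.4922·34.8^0.6859 = 17.0293
EBC = 17.0293·1.97

33.5477 EBC


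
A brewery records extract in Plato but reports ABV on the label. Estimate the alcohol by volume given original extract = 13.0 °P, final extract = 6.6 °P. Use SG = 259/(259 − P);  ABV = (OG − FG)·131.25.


OG = 259/(259 − 13.0) = 1.0528
FG = 259/(259 − 6.6) = 1.0261
ABV = (1.0528 − 1.0261)·131.25

3.5039 % ABV


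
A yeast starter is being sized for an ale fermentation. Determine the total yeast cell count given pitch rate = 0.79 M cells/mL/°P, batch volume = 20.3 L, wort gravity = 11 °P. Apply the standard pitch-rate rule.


cells (billions) = rate · V_L · °P
cells = 0.79 · 20.3 · 11

176.4070 billion cells


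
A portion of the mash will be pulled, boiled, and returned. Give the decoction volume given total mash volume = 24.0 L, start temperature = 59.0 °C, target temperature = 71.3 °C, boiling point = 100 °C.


V_dec = V_total·(T_target − T_start)/(T_boil − T_start)
V_dec = 24.0·(71.3 − 59.0)/(100 − 59.0)

7.2000 L


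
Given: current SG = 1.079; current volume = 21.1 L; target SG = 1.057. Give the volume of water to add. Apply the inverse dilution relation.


V_water = V·((SG_curr − 1)/(SG_target − 1) − 1)
V_water = 21.1·((1.079 − 1)/(1.057 − 1) − 1)

8.1439 L


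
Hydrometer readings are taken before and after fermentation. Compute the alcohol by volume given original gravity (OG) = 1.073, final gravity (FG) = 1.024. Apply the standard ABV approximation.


ABV = (OG − FG) · 131.25
ABV = (1.073 − 1.024) · 131.25

6.4312 % ABV


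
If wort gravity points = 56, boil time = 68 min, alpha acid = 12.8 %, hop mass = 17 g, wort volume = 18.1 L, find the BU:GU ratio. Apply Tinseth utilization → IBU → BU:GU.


U = 1.65·0.000125^(GP/1000)·(1−e^(−0.04t))/4.15;  IBU = (α/100)·m·U·1000/V;  BU:GU = IBU/GP
U = 1.65·0.000125^(56/1000)·(1−e^(−0.04·68))/4.15 = 0.2245
IBU = (12.8/100)·17·0.2245·1000/18.1 = 26.9928
BU:GU = 26.9928/56

0.4820


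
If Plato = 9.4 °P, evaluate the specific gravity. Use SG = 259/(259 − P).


SG = 259/(259 − 9.4)

1.0377


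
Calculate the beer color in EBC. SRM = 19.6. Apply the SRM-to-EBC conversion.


EBC = SRM · 1.97
EBC = 19.6 · 1.97

38.6120 EBC


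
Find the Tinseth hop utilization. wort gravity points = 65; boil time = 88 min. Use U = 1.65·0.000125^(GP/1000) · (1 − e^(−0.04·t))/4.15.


bigness = 1.65·0.000125^(65/1000) = 0.9200
boil_factor = (1 − e^(−0.04·88))/4.15 = 0.2338
U = 0.9200 · 0.2338

0.2151


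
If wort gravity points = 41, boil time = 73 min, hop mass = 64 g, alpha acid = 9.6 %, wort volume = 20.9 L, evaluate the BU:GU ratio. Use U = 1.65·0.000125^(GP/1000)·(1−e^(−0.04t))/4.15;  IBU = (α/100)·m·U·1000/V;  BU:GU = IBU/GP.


U = 1.65·0.000125^(41/1000)·(1−e^(−0.04·73))/4.15 = 0.2602
IBU = (9.6/100)·64·0.2602·1000/20.9 = 76.4955
BU:GU = 76.4955/41

1.8657


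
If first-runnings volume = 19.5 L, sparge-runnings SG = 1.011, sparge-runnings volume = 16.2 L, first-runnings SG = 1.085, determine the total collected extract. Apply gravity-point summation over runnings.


total = Σ (SG_i − 1)·1000·V_i
first = (1.085 − 1)·1000·19.5 = 1657.5000
sparge = (1.011 − 1)·1000·16.2 = 178.2000
total = 1657.5000 + 178.2000

1835.7000 gravity·L


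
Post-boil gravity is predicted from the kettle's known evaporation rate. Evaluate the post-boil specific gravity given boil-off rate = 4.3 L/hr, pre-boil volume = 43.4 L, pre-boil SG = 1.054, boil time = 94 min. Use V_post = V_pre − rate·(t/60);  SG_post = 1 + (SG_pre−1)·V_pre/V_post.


V_post = 43.4 − 4.3·(94/60) = 36.6633
SG_post = 1 + (1.054 − 1)·43.4/36.6633

1.0639


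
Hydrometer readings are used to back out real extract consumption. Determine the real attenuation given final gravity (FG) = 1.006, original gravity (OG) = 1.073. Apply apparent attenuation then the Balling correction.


AA = (OG−FG)/(OG−1)·100;  RA = AA·0.8192
AA = (1.073 − 1.006)/(1.073 − 1)·100 = 91.7808
RA = 91.7808·0.8192

75.1868 %


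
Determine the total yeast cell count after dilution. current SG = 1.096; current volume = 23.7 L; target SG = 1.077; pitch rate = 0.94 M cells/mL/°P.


V_w = V·((SG_c−1)/(SG_t−1)−1);  °P = 259 − 259/SG_t;  cells = rate·(V+V_w)·°P
V_w = 23.7·((1.096−1)/(1.077−1)−1) = 5.8481
V_final = 23.7 + 5.8481 = 29.5481
°P = 259 − 259/1.077 = 18.5172
cells = 0.94·29.5481·18.5172

514.3177 billion cells


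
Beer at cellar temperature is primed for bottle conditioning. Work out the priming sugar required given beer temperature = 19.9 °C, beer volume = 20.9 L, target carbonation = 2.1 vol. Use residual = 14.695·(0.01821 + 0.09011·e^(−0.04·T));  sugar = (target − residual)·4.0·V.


residual = 14.695·(0.01821 + 0.09011·e^(−0.04·19.9)) = 0.8650
sugar = (2.1 − 0.8650)·4.0·20.9

103.2488 g


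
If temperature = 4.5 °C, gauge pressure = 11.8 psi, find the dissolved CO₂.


vols = (P + 14.695)·(0.01821 + 0.09011·e^(−0.04·T))
vols = (11.8 + 14.695)·(0.01821 + 0.09011·e^(−0.04·4.5))

2.4767 volumes


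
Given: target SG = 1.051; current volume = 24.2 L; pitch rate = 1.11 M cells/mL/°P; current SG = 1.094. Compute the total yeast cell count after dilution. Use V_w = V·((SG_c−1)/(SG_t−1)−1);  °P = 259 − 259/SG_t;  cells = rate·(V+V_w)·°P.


V_w = 24.2·((1.094−1)/(1.051−1)−1) = 20.4039
V_final = 24.2 + 20.4039 = 44.6039
°P = 259 − 259/1.051 = 12.5680
cells = 1.11·44.6039·12.5680

622.2476 billion cells


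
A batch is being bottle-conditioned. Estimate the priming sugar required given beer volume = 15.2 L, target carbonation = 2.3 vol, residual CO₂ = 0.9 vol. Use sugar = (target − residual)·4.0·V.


sugar = (2.3 − 0.9)·4.0·15.2

85.1200 g


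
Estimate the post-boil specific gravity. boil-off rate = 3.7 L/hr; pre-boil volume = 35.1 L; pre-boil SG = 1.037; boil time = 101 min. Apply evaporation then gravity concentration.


V_post = V_pre − rate·(t/60);  SG_post = 1 + (SG_pre−1)·V_pre/V_post
V_post = 35.1 − 3.7·(101/60) = 28.8717
SG_post = 1 + (1.037 − 1)·35.1/28.8717

1.0450


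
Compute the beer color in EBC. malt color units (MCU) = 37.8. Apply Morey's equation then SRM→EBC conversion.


SRM = 1.4922·MCU^0.6859;  EBC = SRM·1.97
SRM = 1.4922·37.8^0.6859 = 18.0231
EBC = 18.0231·1.97

35.5054 EBC


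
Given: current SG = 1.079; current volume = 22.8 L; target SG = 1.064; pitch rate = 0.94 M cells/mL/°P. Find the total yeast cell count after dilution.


V_w = V·((SG_c−1)/(SG_t−1)−1);  °P = 259 − 259/SG_t;  cells = rate·(V+V_w)·°P
V_w = 22.8·((1.079−1)/(1.064−1)−1) = 5.3437
V_final = 22.8 + 5.3437 = 28.1437
°P = 259 − 259/1.064 = 15.5789
cells = 0.94·28.1437·15.5789

412.1430 billion cells


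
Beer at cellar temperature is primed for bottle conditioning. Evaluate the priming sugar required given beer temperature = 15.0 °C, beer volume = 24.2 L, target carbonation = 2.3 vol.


residual = 14.695·(0.01821 + 0.09011·e^(−0.04·T));  sugar = (target − residual)·4.0·V
residual = 14.695·(0.01821 + 0.09011·e^(−0.04·15.0)) = 0.9943
sugar = (2.3 − 0.9943)·4.0·24.2

126.3904 g


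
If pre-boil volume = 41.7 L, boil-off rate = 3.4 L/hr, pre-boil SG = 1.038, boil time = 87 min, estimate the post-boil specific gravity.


V_post = V_pre − rate·(t/60);  SG_post = 1 + (SG_pre−1)·V_pre/V_post
V_post = 41.7 − 3.4·(87/60) = 36.7700
SG_post = 1 + (1.038 − 1)·41.7/36.7700

1.0431


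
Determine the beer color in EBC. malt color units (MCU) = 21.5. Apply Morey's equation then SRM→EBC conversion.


SRM = 1.4922·MCU^0.6859;  EBC = SRM·1.97
SRM = 1.4922·21.5^0.6859 = 12.2390
EBC = 12.2390·1.97

24.1109 EBC


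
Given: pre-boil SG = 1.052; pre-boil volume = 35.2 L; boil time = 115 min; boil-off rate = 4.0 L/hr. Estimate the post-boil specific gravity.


V_post = V_pre − rate·(t/60);  SG_post = 1 + (SG_pre−1)·V_pre/V_post
V_post = 35.2 − 4.0·(115/60) = 27.5333
SG_post = 1 + (1.052 − 1)·35.2/27.5333

1.0665


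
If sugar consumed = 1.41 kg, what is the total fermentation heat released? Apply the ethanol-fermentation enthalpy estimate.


Q = m_sugar · 590 kJ/kg
Q = 1.41 · 590

831.9000 kJ


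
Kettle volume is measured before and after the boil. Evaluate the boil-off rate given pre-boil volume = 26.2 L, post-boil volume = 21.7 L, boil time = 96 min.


rate = (V_pre − V_post) / (t_min/60)
rate = (26.2 − 21.7) / (96/60)

2.8125 L/hr


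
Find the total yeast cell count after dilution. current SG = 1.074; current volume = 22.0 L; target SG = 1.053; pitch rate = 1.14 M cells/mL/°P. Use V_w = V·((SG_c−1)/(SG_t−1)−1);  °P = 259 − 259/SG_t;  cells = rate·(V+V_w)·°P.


V_w = 22.0·((1.074−1)/(1.053−1)−1) = 8.7170
V_final = 22.0 + 8.7170 = 30.7170
°P = 259 − 259/1.053 = 13.0361
cells = 1.14·30.7170·13.0361

456.4893 billion cells


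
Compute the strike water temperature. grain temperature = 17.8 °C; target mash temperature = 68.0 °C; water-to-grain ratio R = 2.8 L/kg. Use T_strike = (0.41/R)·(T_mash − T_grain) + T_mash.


T_strike = (0.41/2.8)·(68.0 − 17.8) + 68.0

75.3507 °C


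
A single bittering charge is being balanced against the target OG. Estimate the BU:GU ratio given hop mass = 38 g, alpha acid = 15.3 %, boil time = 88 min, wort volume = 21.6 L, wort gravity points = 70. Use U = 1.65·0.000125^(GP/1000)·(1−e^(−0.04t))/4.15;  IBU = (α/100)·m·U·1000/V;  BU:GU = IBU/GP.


U = 1.65·0.000125^(70/1000)·(1−e^(−0.04·88))/4.15 = 0.2057
IBU = (15.3/100)·38·0.2057·1000/21.6 = 55.3595
BU:GU = 55.3595/70

0.7908


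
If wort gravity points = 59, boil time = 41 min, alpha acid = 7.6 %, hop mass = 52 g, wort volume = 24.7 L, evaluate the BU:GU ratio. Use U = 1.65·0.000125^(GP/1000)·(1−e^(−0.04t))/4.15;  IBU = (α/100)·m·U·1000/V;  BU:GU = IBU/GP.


U = 1.65·0.000125^(59/1000)·(1−e^(−0.04·41))/4.15 = 0.1886
IBU = (7.6/100)·52·0.1886·1000/24.7 = 30.1731
BU:GU = 30.1731/59

0.5114


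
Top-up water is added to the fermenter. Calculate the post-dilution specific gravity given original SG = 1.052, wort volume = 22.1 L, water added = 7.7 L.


SG_new = 1 + (SG_old − 1)·V_old/(V_old + V_water)
pts = (1.052 − 1)·1000·22.1/(22.1 + 7.7) = 38.5638
SG_new = 1 + 38.5638/1000

1.0386


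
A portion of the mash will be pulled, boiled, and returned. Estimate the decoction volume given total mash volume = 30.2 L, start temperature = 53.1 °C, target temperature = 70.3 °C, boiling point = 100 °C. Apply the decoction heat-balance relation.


V_dec = V_total·(T_target − T_start)/(T_boil − T_start)
V_dec = 30.2·(70.3 − 53.1)/(100 − 53.1)

11.0755 L


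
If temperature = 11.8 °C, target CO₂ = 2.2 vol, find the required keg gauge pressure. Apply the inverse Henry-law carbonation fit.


psi = vols/(0.01821 + 0.09011·e^(−0.04·T)) − 14.695
psi = 2.2/(0.01821 + 0.09011·e^(−0.04·11.8)) − 14.695

14.8684 psi


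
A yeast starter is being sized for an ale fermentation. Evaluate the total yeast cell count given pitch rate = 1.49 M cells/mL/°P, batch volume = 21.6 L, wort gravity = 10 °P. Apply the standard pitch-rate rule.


cells (billions) = rate · V_L · °P
cells = 1.49 · 21.6 · 10

321.8400 billion cells


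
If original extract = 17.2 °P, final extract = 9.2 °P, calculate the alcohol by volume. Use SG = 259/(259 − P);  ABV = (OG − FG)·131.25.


OG = 259/(259 − 17.2) = 1.0711
FG = 259/(259 − 9.2) = 1.0368
ABV = (1.0711 − 1.0368)·131.25

4.5024 % ABV


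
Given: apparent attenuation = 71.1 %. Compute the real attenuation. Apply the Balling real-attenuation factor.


RA = AA · 0.8192
RA = 71.1 · 0.8192

58.2451 %


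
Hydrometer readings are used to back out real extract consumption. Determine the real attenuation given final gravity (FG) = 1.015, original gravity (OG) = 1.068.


AA = (OG−FG)/(OG−1)·100;  RA = AA·0.8192
AA = (1.068 − 1.015)/(1.068 − 1)·100 = 77.9412
RA = 77.9412·0.8192

63.8494 %


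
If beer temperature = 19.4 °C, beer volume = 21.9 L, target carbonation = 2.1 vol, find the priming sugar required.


residual = 14.695·(0.01821 + 0.09011·e^(−0.04·T));  sugar = (target − residual)·4.0·V
residual = 14.695·(0.01821 + 0.09011·e^(−0.04·19.4)) = 0.8770
sugar = (2.1 − 0.8770)·4.0·21.9

107.1318 g


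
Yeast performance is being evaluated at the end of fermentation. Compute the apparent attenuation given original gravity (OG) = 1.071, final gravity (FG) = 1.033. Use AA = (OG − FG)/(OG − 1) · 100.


AA = (1.071 − 1.033)/(1.071 − 1) · 100

53.5211 %


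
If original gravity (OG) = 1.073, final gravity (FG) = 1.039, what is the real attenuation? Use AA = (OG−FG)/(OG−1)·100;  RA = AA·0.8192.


AA = (1.073 − 1.039)/(1.073 − 1)·100 = 46.5753
RA = 46.5753·0.8192

38.1545 %


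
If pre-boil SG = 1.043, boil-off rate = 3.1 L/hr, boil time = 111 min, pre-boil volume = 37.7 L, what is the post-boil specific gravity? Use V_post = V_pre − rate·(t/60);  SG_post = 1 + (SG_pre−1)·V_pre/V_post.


V_post = 37.7 − 3.1·(111/60) = 31.9650
SG_post = 1 + (1.043 − 1)·37.7/31.9650

1.0507


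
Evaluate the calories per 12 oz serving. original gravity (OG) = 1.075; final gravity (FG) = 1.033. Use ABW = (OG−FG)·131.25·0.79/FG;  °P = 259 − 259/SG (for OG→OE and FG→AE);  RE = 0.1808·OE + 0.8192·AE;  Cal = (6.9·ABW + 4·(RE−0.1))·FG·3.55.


ABW = (1.075 − 1.033)·131.25·0.79/1.033 = 4.2158
OE = 259 − 259/1.075 = 18.0698 °P
AE = 259 − 259/1.033 = 8.2740 °P
RE = 0.1808·18.0698 + 0.8192·8.2740 = 10.0450 °P
Cal = (6.9·4.2158 + 4·(10.0450−0.1))·1.033·3.55

252.5525 kcal


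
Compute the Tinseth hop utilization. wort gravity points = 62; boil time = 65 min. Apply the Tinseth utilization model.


U = 1.65·0.000125^(GP/1000) · (1 − e^(−0.04·t))/4.15
bigness = 1.65·0.000125^(62/1000) = 0.9451
boil_factor = (1 − e^(−0.04·65))/4.15 = 0.2231
U = 0.9451 · 0.2231

0.2108


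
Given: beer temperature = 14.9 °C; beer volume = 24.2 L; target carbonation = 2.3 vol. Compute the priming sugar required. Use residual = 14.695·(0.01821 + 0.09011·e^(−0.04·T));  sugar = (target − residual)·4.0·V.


residual = 14.695·(0.01821 + 0.09011·e^(−0.04·14.9)) = 0.9972
sugar = (2.3 − 0.9972)·4.0·24.2

126.1085 g


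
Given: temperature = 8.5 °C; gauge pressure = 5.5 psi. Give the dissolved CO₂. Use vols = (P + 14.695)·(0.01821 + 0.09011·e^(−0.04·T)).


vols = (5.5 + 14.695)·(0.01821 + 0.09011·e^(−0.04·8.5))

1.6630 volumes


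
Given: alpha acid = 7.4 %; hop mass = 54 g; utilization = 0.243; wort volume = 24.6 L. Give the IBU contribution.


IBU = (α/100)·mass·U·1000 / V
IBU = (7.4/100)·54·0.243·1000 / 24.6

39.4727 IBU


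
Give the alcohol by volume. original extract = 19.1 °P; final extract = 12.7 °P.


SG = 259/(259 − P);  ABV = (OG − FG)·131.25
OG = 259/(259 − 19.1) = 1.0796
FG = 259/(259 − 12.7) = 1.0516
ABV = (1.0796 − 1.0516)·131.25

3.6820 % ABV


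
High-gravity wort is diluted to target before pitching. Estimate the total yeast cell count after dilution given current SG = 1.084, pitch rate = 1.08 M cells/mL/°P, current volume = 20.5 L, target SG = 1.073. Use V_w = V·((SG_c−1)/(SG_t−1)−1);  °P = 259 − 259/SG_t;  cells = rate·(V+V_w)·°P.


V_w = 20.5·((1.084−1)/(1.073−1)−1) = 3.0890
V_final = 20.5 + 3.0890 = 23.5890
°P = 259 − 259/1.073 = 17.6207
cells = 1.08·23.5890·17.6207

448.9076 billion cells


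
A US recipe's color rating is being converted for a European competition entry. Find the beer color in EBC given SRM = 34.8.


EBC = SRM · 1.97
EBC = 34.8 · 1.97

68.5560 EBC


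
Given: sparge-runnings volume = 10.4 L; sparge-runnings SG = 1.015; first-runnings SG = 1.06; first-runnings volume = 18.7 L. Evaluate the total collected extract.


total = Σ (SG_i − 1)·1000·V_i
first = (1.06 − 1)·1000·18.7 = 1122.0000
sparge = (1.015 − 1)·1000·10.4 = 156.0000
total = 1122.0000 + 156.0000

1278.0000 gravity·L


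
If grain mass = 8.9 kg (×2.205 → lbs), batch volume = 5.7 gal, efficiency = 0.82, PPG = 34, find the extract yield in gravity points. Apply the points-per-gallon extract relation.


points = lbs × PPG × eff / vol
lbs = 8.9 × 2.205 = 19.6245
points = 19.6245 × 34 × 0.82 / 5.7

95.9879 points
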